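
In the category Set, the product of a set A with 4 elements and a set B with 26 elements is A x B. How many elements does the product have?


In Set, the product A x B is the Cartesian product.
By the universal property, |A x B| = |A| * |B|.
|A x B| = 4 * 26 = 104

104


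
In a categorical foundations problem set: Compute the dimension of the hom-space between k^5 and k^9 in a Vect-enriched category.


In Vect-enriched categories, Hom(k^n, k^m) is the space of m x n matrices.
dim(Hom(k^5, k^9)) = 9 * 5 = 45

45


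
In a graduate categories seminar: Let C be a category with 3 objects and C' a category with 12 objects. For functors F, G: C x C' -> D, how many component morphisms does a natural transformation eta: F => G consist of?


A natural transformation eta: F => G assigns one component morphism per
object of the domain category.
The domain is the product category C x C', so
|Ob(C x C')| = |Ob(C)| * |Ob(C')| = 3 * 12 = 36.
Therefore eta has 36 component morphisms.

36


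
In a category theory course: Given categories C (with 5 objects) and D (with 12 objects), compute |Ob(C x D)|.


The product category C x D has objects that are pairs (c, d).
Number of pairs = |Ob(C)| * |Ob(D)| = 5 * 12 = 60

60


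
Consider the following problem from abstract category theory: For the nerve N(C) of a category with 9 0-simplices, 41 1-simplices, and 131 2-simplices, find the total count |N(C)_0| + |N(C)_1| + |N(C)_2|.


The 2-skeleton of the nerve N(C) consists of simplices in dimensions 0, 1, 2:
  |N(C)_0| = 9 (objects)
  |N(C)_1| = 41 (morphisms)
  |N(C)_2| = 131 (composable pairs)
Total = 9 + 41 + 131 = 181

181


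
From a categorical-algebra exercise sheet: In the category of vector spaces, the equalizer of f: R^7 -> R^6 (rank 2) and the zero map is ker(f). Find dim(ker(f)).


The equalizer of f and the zero map is ker(f).
By the rank-nullity theorem: dim(ker(f)) = dim(domain) - rank(f).
dim(ker(f)) = 7 - 2 = 5

5


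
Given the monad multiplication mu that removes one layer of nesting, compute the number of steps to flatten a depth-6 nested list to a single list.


Each application of mu: T^2 -> T removes one layer of nesting.
Starting at depth 6 (i.e., T^6(X)), we need to reach T(X).
Number of mu applications = 6 - 1 = 5

5


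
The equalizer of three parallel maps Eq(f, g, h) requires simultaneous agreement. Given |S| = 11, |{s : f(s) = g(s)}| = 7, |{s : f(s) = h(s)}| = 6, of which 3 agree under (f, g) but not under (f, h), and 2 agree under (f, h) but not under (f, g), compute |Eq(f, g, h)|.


Eq(f, g, h) is the triple-agreement set: points in S where all three
maps take the same value. Using inclusion-exclusion on the pairwise data:
Pair (f, g) agrees on 7 points; pair (f, h) on 6 points.
Points agreeing under (f, g) but not (f, h) = 3; under (f, h) but not (f, g) = 2.
Triple-agreement = agreement-in-(f, g) minus points that agree under (f, g) but not (f, h):
|Eq(f, g, h)| = 7 - 3 = 4
(cross-check via (f, h): 6 - 2 = 4.)

4


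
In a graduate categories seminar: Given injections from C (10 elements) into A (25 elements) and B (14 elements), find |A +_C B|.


The pushout A +_C B identifies the images of C in A and B.
|A +_C B| = |A| + |B| - |C| (for injections).
= 25 + 14 - 10 = 29

29


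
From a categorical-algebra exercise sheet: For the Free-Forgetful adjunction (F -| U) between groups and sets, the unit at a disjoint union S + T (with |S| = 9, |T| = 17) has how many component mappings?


The unit eta_X: X -> U(F(X)) of the Free-Forgetful adjunction
maps each element of X to a generator of F(X). For X = S + T (disjoint
union in Set), |S + T| = |S| + |T|.
Total mappings = 9 + 17 = 26.

26


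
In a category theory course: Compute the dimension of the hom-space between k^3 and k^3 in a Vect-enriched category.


In Vect-enriched categories, Hom(k^n, k^m) is the space of m x n matrices.
dim(Hom(k^3, k^3)) = 3 * 3 = 9

9


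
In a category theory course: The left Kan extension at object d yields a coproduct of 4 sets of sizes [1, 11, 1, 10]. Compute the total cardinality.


Pointwise, the left Kan extension (Lan_F H)(d) is the colimit, indexed
by the comma category (F downarrow d), of H composed with the
projection (F downarrow d) -> C. Here that colimit is given
as a coproduct (disjoint union) of sets, so its cardinality is the
sum of the sizes of the summands.
Coproduct of sets with sizes: 1 + 11 + 1 + 10
= 23

23


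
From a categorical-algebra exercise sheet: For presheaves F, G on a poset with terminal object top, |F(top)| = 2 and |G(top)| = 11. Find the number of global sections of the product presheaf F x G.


Global sections of a presheaf on a poset with terminal top satisfy
Gamma(H) ~ H(top). Presheaves admit pointwise products, so
(F x G)(top) = F(top) x G(top) (Cartesian product).
|Gamma(F x G)| = |F(top)| * |G(top)| = 2 * 11 = 22.

22


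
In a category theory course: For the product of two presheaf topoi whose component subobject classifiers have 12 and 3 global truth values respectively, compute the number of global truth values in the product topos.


In a product of presheaf topoi E_1 x E_2, the subobject classifier
is Omega = Omega_1 x Omega_2 (componentwise), so
|Omega(top)| = |Omega_1(top_1)| * |Omega_2(top_2)|.
= 12 * 3 = 36.

36


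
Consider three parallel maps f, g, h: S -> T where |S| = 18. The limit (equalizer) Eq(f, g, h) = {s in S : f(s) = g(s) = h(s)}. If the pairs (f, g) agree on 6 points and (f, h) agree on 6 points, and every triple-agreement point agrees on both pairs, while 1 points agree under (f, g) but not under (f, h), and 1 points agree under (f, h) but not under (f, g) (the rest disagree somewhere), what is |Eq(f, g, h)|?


Eq(f, g, h) is the triple-agreement set: points in S where all three
maps take the same value. Using inclusion-exclusion on the pairwise data:
Pair (f, g) agrees on 6 points; pair (f, h) on 6 points.
Points agreeing under (f, g) but not (f, h) = 1; under (f, h) but not (f, g) = 1.
Triple-agreement = agreement-in-(f, g) minus points that agree under (f, g) but not (f, h):
|Eq(f, g, h)| = 6 - 1 = 5
(cross-check via (f, h): 6 - 1 = 5.)

5


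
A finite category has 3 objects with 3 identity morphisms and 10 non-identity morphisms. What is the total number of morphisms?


Each object has an identity morphism, giving 3 identities.
Adding the 10 non-identity morphisms:
Total = 3 + 10 = 13

13


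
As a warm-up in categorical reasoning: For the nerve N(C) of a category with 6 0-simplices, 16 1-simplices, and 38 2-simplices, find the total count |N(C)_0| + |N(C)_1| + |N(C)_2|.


The 2-skeleton of the nerve N(C) consists of simplices in dimensions 0, 1, 2:
  |N(C)_0| = 6 (objects)
  |N(C)_1| = 16 (morphisms)
  |N(C)_2| = 38 (composable pairs)
Total = 6 + 16 + 38 = 60

60


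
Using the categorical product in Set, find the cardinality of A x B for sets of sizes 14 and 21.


In Set, the product A x B is the Cartesian product.
By the universal property, |A x B| = |A| * |B|.
|A x B| = 14 * 21 = 294

294


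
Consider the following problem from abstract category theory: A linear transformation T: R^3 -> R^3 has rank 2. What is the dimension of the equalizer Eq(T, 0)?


The equalizer of f and the zero map is ker(f).
By the rank-nullity theorem: dim(ker(f)) = dim(domain) - rank(f).
dim(ker(f)) = 3 - 2 = 1

1


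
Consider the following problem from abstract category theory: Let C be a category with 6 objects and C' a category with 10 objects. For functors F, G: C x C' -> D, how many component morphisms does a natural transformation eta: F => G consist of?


A natural transformation eta: F => G assigns one component morphism per
object of the domain category.
The domain is the product category C x C', so
|Ob(C x C')| = |Ob(C)| * |Ob(C')| = 6 * 10 = 60.
Therefore eta has 60 component morphisms.

60


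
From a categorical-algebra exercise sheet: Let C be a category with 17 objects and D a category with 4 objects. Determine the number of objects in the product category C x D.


The product category C x D has objects that are pairs (c, d).
Number of pairs = |Ob(C)| * |Ob(D)| = 17 * 4 = 68

68


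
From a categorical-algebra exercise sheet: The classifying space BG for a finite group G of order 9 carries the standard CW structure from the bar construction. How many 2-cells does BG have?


In the bar-construction CW model of BG, the n-cells are indexed by
n-tuples [g_1|...|g_n] of non-identity elements of G (degenerate
simplices with some g_i = e do not contribute cells), so there are
(|G| - 1)^n n-cells.
For dim = 2 with |G| = 9:
cells = (9 - 1)^2 = 8^2 = 64

64


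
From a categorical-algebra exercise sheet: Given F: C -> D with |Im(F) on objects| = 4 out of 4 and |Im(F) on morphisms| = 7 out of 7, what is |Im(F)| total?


The image of F consists of distinct objects and distinct morphisms.
|Im(F)| on objects = 4
|Im(F)| on morphisms = 7
Total image cardinality = 4 + 7 = 11

11


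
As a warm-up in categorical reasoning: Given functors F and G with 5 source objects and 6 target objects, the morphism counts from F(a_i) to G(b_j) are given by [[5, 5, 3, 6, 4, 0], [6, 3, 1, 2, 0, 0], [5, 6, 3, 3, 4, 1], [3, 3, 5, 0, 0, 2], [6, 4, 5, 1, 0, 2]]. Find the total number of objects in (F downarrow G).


Objects of (F downarrow G) are triples (a, b, h: F(a)->G(b)).
The count equals the sum of all entries in the hom-matrix.
sum(row 0) = 23
sum(row 1) = 12
sum(row 2) = 22
sum(row 3) = 13
sum(row 4) = 18
Grand total = 88

88


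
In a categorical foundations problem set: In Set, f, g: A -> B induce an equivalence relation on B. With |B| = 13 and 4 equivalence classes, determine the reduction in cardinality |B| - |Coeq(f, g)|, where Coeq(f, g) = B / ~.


The coequalizer Coeq(f, g) = B / ~ has one element per equivalence class.
|B| = 13, |Coeq(f, g)| = 4.
|B| - |Coeq(f, g)| = 13 - 4 = 9.

9


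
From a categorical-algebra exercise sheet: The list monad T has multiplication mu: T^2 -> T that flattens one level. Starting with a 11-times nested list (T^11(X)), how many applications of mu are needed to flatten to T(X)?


Each application of mu: T^2 -> T removes one layer of nesting.
Starting at depth 11 (i.e., T^11(X)), we need to reach T(X).
Number of mu applications = 11 - 1 = 10

10


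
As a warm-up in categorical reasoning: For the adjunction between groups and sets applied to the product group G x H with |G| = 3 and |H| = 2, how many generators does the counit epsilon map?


The counit epsilon_K: F(U(K)) -> K of the Free-Forgetful adjunction
maps |K| generators of F(U(K)) into K. For K = G x H (the product group),
|G x H| = |G| * |H|.
Total generators mapped = 3 * 2 = 6.

6


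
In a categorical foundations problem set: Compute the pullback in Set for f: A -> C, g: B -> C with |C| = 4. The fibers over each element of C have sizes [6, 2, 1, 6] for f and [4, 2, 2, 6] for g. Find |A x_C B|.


The pullback A x_C B consists of pairs (a, b) with f(a) = g(b).
For each element c in C, the fiber product has |f^-1(c)| * |g^-1(c)| elements.
Summing over C: 6 * 4 + 2 * 2 + 1 * 2 + 6 * 6
= 24 + 4 + 2 + 36 = 66

66


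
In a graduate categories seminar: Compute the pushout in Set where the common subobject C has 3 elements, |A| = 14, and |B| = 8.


The pushout A +_C B identifies the images of C in A and B.
|A +_C B| = |A| + |B| - |C| (for injections).
= 14 + 8 - 3 = 19

19


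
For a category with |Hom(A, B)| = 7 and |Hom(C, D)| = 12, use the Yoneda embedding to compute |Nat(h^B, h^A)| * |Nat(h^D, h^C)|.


By the Yoneda lemma, Nat(h^B, h^A) is isomorphic to Hom(A, B),
so |Nat(h^B, h^A)| = |Hom(A, B)| and |Nat(h^D, h^C)| = |Hom(C, D)|.
|Hom(A, B)| = 7, |Hom(C, D)| = 12.
|Nat(h^B, h^A) x Nat(h^D, h^C)| = 7 * 12 = 84

84


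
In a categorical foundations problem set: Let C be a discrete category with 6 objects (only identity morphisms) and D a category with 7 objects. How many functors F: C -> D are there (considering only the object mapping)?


A functor from a discrete category C to D is determined by
where each object maps. Each of the 6 objects of C can map
to any of the 7 objects of D independently.
Number of functors = 7^6 = 117649

117649


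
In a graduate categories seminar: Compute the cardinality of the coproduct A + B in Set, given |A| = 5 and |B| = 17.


In Set, the coproduct A + B is the disjoint union.
|A + B| = |A| + |B| = 5 + 17 = 22

22


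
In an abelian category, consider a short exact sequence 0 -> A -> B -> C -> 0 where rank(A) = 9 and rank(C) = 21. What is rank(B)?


For a short exact sequence 0 -> A -> B -> C -> 0,
rank is additive: rank(B) = rank(A) + rank(C).
rank(B) = 9 + 21 = 30

30


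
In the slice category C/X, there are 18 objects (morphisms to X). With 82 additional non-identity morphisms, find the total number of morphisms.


In the slice category C/X, objects are morphisms to X.
Identity morphisms: 18 (one per object of C/X).
Non-identity morphisms: 82.
Total = 18 + 82 = 100

100


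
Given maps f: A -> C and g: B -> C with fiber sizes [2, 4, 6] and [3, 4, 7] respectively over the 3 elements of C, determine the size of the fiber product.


The pullback A x_C B consists of pairs (a, b) with f(a) = g(b).
For each element c in C, the fiber product has |f^-1(c)| * |g^-1(c)| elements.
Summing over C: 2 * 3 + 4 * 4 + 6 * 7
= 6 + 16 + 42 = 64

64


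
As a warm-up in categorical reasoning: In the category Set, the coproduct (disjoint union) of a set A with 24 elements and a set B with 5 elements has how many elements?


In Set, the coproduct A + B is the disjoint union.
|A + B| = |A| + |B| = 24 + 5 = 29

29


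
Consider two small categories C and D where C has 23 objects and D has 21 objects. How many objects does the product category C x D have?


The product category C x D has objects that are pairs (c, d).
Number of pairs = |Ob(C)| * |Ob(D)| = 23 * 21 = 483

483


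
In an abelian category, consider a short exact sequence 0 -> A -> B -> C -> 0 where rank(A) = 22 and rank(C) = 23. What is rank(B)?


For a short exact sequence 0 -> A -> B -> C -> 0,
rank is additive: rank(B) = rank(A) + rank(C).
rank(B) = 22 + 23 = 45

45


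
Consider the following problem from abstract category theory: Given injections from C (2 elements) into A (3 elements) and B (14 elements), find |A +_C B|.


The pushout A +_C B identifies the images of C in A and B.
|A +_C B| = |A| + |B| - |C| (for injections).
= 3 + 14 - 2 = 15

15


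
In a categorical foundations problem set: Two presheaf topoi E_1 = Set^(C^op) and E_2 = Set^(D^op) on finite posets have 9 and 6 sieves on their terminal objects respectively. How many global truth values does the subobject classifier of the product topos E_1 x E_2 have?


In a product of presheaf topoi E_1 x E_2, the subobject classifier
is Omega = Omega_1 x Omega_2 (componentwise), so
|Omega(top)| = |Omega_1(top_1)| * |Omega_2(top_2)|.
= 9 * 6 = 54.

54


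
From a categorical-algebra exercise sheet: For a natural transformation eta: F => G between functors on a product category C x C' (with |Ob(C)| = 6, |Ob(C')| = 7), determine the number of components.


A natural transformation eta: F => G assigns one component morphism per
object of the domain category.
The domain is the product category C x C', so
|Ob(C x C')| = |Ob(C)| * |Ob(C')| = 6 * 7 = 42.
Therefore eta has 42 component morphisms.

42


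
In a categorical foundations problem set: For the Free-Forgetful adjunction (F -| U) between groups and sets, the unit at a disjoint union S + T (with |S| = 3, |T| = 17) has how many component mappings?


The unit eta_X: X -> U(F(X)) of the Free-Forgetful adjunction
maps each element of X to a generator of F(X). For X = S + T (disjoint
union in Set), |S + T| = |S| + |T|.
Total mappings = 3 + 17 = 20.

20


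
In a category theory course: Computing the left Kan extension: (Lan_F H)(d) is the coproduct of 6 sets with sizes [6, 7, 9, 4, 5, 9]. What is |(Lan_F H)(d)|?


Pointwise, the left Kan extension (Lan_F H)(d) is the colimit, indexed
by the comma category (F downarrow d), of H composed with the
projection (F downarrow d) -> C. Here that colimit is given
as a coproduct (disjoint union) of sets, so its cardinality is the
sum of the sizes of the summands.
Coproduct of sets with sizes: 6 + 7 + 9 + 4 + 5 + 9
= 40

40


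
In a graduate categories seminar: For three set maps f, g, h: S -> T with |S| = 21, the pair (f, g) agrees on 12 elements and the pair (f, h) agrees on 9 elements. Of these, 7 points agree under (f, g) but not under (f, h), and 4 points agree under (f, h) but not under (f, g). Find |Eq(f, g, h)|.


Eq(f, g, h) is the triple-agreement set: points in S where all three
maps take the same value. Using inclusion-exclusion on the pairwise data:
Pair (f, g) agrees on 12 points; pair (f, h) on 9 points.
Points agreeing under (f, g) but not (f, h) = 7; under (f, h) but not (f, g) = 4.
Triple-agreement = agreement-in-(f, g) minus points that agree under (f, g) but not (f, h):
|Eq(f, g, h)| = 12 - 7 = 5
(cross-check via (f, h): 9 - 4 = 5.)

5


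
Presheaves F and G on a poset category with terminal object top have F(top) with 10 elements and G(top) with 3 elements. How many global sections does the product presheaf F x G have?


Global sections of a presheaf on a poset with terminal top satisfy
Gamma(H) ~ H(top). Presheaves admit pointwise products, so
(F x G)(top) = F(top) x G(top) (Cartesian product).
|Gamma(F x G)| = |F(top)| * |G(top)| = 10 * 3 = 30.

30


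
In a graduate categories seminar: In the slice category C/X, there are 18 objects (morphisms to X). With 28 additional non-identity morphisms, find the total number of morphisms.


In the slice category C/X, objects are morphisms to X.
Identity morphisms: 18 (one per object of C/X).
Non-identity morphisms: 28.
Total = 18 + 28 = 46

46


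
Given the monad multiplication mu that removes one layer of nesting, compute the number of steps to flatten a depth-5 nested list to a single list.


Each application of mu: T^2 -> T removes one layer of nesting.
Starting at depth 5 (i.e., T^5(X)), we need to reach T(X).
Number of mu applications = 5 - 1 = 4

4


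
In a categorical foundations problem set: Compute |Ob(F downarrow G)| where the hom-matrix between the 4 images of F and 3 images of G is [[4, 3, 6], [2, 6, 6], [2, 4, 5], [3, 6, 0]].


Objects of (F downarrow G) are triples (a, b, h: F(a)->G(b)).
The count equals the sum of all entries in the hom-matrix.
sum(row 0) = 13
sum(row 1) = 14
sum(row 2) = 11
sum(row 3) = 9
Grand total = 47

47


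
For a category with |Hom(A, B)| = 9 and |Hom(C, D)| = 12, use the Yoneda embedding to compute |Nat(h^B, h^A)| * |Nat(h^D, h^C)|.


By the Yoneda lemma, Nat(h^B, h^A) is isomorphic to Hom(A, B),
so |Nat(h^B, h^A)| = |Hom(A, B)| and |Nat(h^D, h^C)| = |Hom(C, D)|.
|Hom(A, B)| = 9, |Hom(C, D)| = 12.
|Nat(h^B, h^A) x Nat(h^D, h^C)| = 9 * 12 = 108

108


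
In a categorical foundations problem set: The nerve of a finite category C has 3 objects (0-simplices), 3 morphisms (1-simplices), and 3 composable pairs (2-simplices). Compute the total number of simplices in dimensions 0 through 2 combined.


The 2-skeleton of the nerve N(C) consists of simplices in dimensions 0, 1, 2:
  |N(C)_0| = 3 (objects)
  |N(C)_1| = 3 (morphisms)
  |N(C)_2| = 3 (composable pairs)
Total = 3 + 3 + 3 = 9

9


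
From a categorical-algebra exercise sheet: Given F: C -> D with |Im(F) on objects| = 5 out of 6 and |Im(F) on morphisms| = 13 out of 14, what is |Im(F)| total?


The image of F consists of distinct objects and distinct morphisms.
|Im(F)| on objects = 5
|Im(F)| on morphisms = 13
Total image cardinality = 5 + 13 = 18

18


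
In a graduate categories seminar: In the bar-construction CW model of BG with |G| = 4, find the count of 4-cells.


In the bar-construction CW model of BG, the n-cells are indexed by
n-tuples [g_1|...|g_n] of non-identity elements of G (degenerate
simplices with some g_i = e do not contribute cells), so there are
(|G| - 1)^n n-cells.
For dim = 4 with |G| = 4:
cells = (4 - 1)^4 = 3^4 = 81

81


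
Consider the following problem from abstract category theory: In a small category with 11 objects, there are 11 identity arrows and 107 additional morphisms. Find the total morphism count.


Each object has an identity morphism, giving 11 identities.
Adding the 107 non-identity morphisms:
Total = 11 + 107 = 118

118


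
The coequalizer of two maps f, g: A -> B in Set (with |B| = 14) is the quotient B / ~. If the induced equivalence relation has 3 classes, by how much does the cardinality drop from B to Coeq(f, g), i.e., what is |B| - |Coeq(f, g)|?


The coequalizer Coeq(f, g) = B / ~ has one element per equivalence class.
|B| = 14, |Coeq(f, g)| = 3.
|B| - |Coeq(f, g)| = 14 - 3 = 11.

11


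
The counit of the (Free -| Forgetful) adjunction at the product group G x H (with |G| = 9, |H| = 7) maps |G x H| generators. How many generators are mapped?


The counit epsilon_K: F(U(K)) -> K of the Free-Forgetful adjunction
maps |K| generators of F(U(K)) into K. For K = G x H (the product group),
|G x H| = |G| * |H|.
Total generators mapped = 9 * 7 = 63.

63


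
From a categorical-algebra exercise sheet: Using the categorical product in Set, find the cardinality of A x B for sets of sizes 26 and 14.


In Set, the product A x B is the Cartesian product.
By the universal property, |A x B| = |A| * |B|.
|A x B| = 26 * 14 = 364

364


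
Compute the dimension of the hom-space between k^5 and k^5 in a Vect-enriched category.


In Vect-enriched categories, Hom(k^n, k^m) is the space of m x n matrices.
dim(Hom(k^5, k^5)) = 5 * 5 = 25

25


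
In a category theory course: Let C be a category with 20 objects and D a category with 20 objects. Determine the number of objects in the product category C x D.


The product category C x D has objects that are pairs (c, d).
Number of pairs = |Ob(C)| * |Ob(D)| = 20 * 20 = 400

400


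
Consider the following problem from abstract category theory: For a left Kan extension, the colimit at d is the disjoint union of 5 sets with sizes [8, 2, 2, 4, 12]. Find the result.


Pointwise, the left Kan extension (Lan_F H)(d) is the colimit, indexed
by the comma category (F downarrow d), of H composed with the
projection (F downarrow d) -> C. Here that colimit is given
as a coproduct (disjoint union) of sets, so its cardinality is the
sum of the sizes of the summands.
Coproduct of sets with sizes: 8 + 2 + 2 + 4 + 12
= 28

28


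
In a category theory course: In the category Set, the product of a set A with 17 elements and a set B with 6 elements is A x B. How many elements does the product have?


In Set, the product A x B is the Cartesian product.
By the universal property, |A x B| = |A| * |B|.
|A x B| = 17 * 6 = 102

102


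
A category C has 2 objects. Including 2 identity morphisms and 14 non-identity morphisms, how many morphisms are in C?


Each object has an identity morphism, giving 2 identities.
Adding the 14 non-identity morphisms:
Total = 2 + 14 = 16

16


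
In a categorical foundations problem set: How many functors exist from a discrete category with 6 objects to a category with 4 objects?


A functor from a discrete category C to D is determined by
where each object maps. Each of the 6 objects of C can map
to any of the 4 objects of D independently.
Number of functors = 4^6 = 4096

4096


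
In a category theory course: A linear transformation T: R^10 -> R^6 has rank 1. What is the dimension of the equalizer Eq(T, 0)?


The equalizer of f and the zero map is ker(f).
By the rank-nullity theorem: dim(ker(f)) = dim(domain) - rank(f).
dim(ker(f)) = 10 - 1 = 9

9


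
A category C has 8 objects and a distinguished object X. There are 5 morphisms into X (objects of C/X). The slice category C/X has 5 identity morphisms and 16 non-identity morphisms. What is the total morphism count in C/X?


In the slice category C/X, objects are morphisms to X.
Identity morphisms: 5 (one per object of C/X).
Non-identity morphisms: 16.
Total = 5 + 16 = 21

21


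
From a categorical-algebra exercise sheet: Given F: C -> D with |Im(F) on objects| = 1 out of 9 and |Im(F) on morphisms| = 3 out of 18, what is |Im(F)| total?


The image of F consists of distinct objects and distinct morphisms.
|Im(F)| on objects = 1
|Im(F)| on morphisms = 3
Total image cardinality = 1 + 3 = 4

4


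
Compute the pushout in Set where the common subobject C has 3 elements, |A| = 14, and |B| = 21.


The pushout A +_C B identifies the images of C in A and B.
|A +_C B| = |A| + |B| - |C| (for injections).
= 14 + 21 - 3 = 32

32


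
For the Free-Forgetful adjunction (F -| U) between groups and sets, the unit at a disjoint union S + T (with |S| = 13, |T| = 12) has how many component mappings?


The unit eta_X: X -> U(F(X)) of the Free-Forgetful adjunction
maps each element of X to a generator of F(X). For X = S + T (disjoint
union in Set), |S + T| = |S| + |T|.
Total mappings = 13 + 12 = 25.

25


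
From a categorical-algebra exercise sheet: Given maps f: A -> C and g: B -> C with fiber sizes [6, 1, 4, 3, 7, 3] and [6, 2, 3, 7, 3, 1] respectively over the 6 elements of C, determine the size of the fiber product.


The pullback A x_C B consists of pairs (a, b) with f(a) = g(b).
For each element c in C, the fiber product has |f^-1(c)| * |g^-1(c)| elements.
Summing over C: 6 * 6 + 1 * 2 + 4 * 3 + 3 * 7 + 7 * 3 + 3 * 1
= 36 + 2 + 12 + 21 + 21 + 3 = 95

95


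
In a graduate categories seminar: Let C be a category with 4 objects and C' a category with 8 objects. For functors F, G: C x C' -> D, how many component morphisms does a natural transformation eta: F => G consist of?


A natural transformation eta: F => G assigns one component morphism per
object of the domain category.
The domain is the product category C x C', so
|Ob(C x C')| = |Ob(C)| * |Ob(C')| = 4 * 8 = 32.
Therefore eta has 32 component morphisms.

32


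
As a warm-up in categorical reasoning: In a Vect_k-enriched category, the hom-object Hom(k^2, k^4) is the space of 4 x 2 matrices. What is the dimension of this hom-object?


In Vect-enriched categories, Hom(k^n, k^m) is the space of m x n matrices.
dim(Hom(k^2, k^4)) = 4 * 2 = 8

8


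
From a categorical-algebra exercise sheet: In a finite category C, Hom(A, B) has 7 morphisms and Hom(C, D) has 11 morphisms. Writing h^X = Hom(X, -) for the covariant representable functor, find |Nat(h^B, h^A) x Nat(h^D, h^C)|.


By the Yoneda lemma, Nat(h^B, h^A) is isomorphic to Hom(A, B),
so |Nat(h^B, h^A)| = |Hom(A, B)| and |Nat(h^D, h^C)| = |Hom(C, D)|.
|Hom(A, B)| = 7, |Hom(C, D)| = 11.
|Nat(h^B, h^A) x Nat(h^D, h^C)| = 7 * 11 = 77

77


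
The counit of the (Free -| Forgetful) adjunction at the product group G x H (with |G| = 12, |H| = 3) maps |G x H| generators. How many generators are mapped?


The counit epsilon_K: F(U(K)) -> K of the Free-Forgetful adjunction
maps |K| generators of F(U(K)) into K. For K = G x H (the product group),
|G x H| = |G| * |H|.
Total generators mapped = 12 * 3 = 36.

36


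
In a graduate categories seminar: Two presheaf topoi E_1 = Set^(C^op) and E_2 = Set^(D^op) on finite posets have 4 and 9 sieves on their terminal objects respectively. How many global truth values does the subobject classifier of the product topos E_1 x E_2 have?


In a product of presheaf topoi E_1 x E_2, the subobject classifier
is Omega = Omega_1 x Omega_2 (componentwise), so
|Omega(top)| = |Omega_1(top_1)| * |Omega_2(top_2)|.
= 4 * 9 = 36.

36


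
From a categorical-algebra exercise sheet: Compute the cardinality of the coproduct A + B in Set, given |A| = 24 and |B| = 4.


In Set, the coproduct A + B is the disjoint union.
|A + B| = |A| + |B| = 24 + 4 = 28

28


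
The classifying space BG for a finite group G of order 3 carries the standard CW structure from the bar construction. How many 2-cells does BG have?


In the bar-construction CW model of BG, the n-cells are indexed by
n-tuples [g_1|...|g_n] of non-identity elements of G (degenerate
simplices with some g_i = e do not contribute cells), so there are
(|G| - 1)^n n-cells.
For dim = 2 with |G| = 3:
cells = (3 - 1)^2 = 2^2 = 4

4


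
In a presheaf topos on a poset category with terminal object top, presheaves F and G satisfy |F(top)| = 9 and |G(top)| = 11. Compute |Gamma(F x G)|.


Global sections of a presheaf on a poset with terminal top satisfy
Gamma(H) ~ H(top). Presheaves admit pointwise products, so
(F x G)(top) = F(top) x G(top) (Cartesian product).
|Gamma(F x G)| = |F(top)| * |G(top)| = 9 * 11 = 99.

99


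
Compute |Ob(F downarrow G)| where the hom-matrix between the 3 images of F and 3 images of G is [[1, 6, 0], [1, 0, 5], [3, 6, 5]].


Objects of (F downarrow G) are triples (a, b, h: F(a)->G(b)).
The count equals the sum of all entries in the hom-matrix.
sum(row 0) = 7
sum(row 1) = 6
sum(row 2) = 14
Grand total = 27

27


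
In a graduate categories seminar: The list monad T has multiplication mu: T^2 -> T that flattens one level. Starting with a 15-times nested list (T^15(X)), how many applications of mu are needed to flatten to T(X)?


Each application of mu: T^2 -> T removes one layer of nesting.
Starting at depth 15 (i.e., T^15(X)), we need to reach T(X).
Number of mu applications = 15 - 1 = 14

14


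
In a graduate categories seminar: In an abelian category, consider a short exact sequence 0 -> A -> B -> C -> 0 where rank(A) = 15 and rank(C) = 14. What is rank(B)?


For a short exact sequence 0 -> A -> B -> C -> 0,
rank is additive: rank(B) = rank(A) + rank(C).
rank(B) = 15 + 14 = 29

29


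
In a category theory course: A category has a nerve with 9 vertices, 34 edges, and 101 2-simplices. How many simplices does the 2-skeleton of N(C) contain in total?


The 2-skeleton of the nerve N(C) consists of simplices in dimensions 0, 1, 2:
  |N(C)_0| = 9 (objects)
  |N(C)_1| = 34 (morphisms)
  |N(C)_2| = 101 (composable pairs)
Total = 9 + 34 + 101 = 144

144


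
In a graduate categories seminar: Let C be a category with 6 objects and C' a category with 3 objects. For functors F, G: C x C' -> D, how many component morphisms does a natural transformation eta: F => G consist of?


A natural transformation eta: F => G assigns one component morphism per
object of the domain category.
The domain is the product category C x C', so
|Ob(C x C')| = |Ob(C)| * |Ob(C')| = 6 * 3 = 18.
Therefore eta has 18 component morphisms.

18


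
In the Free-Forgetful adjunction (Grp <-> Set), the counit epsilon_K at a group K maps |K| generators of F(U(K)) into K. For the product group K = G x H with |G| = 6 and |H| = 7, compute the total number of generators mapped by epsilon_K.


The counit epsilon_K: F(U(K)) -> K of the Free-Forgetful adjunction
maps |K| generators of F(U(K)) into K. For K = G x H (the product group),
|G x H| = |G| * |H|.
Total generators mapped = 6 * 7 = 42.

42


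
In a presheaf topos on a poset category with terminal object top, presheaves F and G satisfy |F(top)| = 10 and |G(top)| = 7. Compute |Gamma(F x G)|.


Global sections of a presheaf on a poset with terminal top satisfy
Gamma(H) ~ H(top). Presheaves admit pointwise products, so
(F x G)(top) = F(top) x G(top) (Cartesian product).
|Gamma(F x G)| = |F(top)| * |G(top)| = 10 * 7 = 70.

70


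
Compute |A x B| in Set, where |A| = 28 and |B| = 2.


In Set, the product A x B is the Cartesian product.
By the universal property, |A x B| = |A| * |B|.
|A x B| = 28 * 2 = 56

56


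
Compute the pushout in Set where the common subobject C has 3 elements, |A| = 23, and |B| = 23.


The pushout A +_C B identifies the images of C in A and B.
|A +_C B| = |A| + |B| - |C| (for injections).
= 23 + 23 - 3 = 43

43


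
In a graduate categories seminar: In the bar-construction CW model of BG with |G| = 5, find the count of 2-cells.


In the bar-construction CW model of BG, the n-cells are indexed by
n-tuples [g_1|...|g_n] of non-identity elements of G (degenerate
simplices with some g_i = e do not contribute cells), so there are
(|G| - 1)^n n-cells.
For dim = 2 with |G| = 5:
cells = (5 - 1)^2 = 4^2 = 16

16


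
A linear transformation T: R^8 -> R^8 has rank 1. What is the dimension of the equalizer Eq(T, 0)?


The equalizer of f and the zero map is ker(f).
By the rank-nullity theorem: dim(ker(f)) = dim(domain) - rank(f).
dim(ker(f)) = 8 - 1 = 7

7


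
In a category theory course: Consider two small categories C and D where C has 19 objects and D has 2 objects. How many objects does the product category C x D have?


The product category C x D has objects that are pairs (c, d).
Number of pairs = |Ob(C)| * |Ob(D)| = 19 * 2 = 38

38


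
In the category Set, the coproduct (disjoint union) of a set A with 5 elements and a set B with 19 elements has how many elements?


In Set, the coproduct A + B is the disjoint union.
|A + B| = |A| + |B| = 5 + 19 = 24

24


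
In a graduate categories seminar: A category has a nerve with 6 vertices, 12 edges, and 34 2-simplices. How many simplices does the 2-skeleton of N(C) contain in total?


The 2-skeleton of the nerve N(C) consists of simplices in dimensions 0, 1, 2:
  |N(C)_0| = 6 (objects)
  |N(C)_1| = 12 (morphisms)
  |N(C)_2| = 34 (composable pairs)
Total = 6 + 12 + 34 = 52

52


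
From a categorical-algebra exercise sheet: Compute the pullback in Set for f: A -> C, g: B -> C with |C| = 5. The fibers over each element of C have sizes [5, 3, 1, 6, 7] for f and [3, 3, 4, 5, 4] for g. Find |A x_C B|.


The pullback A x_C B consists of pairs (a, b) with f(a) = g(b).
For each element c in C, the fiber product has |f^-1(c)| * |g^-1(c)| elements.
Summing over C: 5 * 3 + 3 * 3 + 1 * 4 + 6 * 5 + 7 * 4
= 15 + 9 + 4 + 30 + 28 = 86

86


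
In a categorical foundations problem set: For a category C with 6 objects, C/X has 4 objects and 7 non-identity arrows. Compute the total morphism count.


In the slice category C/X, objects are morphisms to X.
Identity morphisms: 4 (one per object of C/X).
Non-identity morphisms: 7.
Total = 4 + 7 = 11

11


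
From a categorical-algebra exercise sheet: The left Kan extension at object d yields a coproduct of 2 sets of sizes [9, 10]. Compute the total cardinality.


Pointwise, the left Kan extension (Lan_F H)(d) is the colimit, indexed
by the comma category (F downarrow d), of H composed with the
projection (F downarrow d) -> C. Here that colimit is given
as a coproduct (disjoint union) of sets, so its cardinality is the
sum of the sizes of the summands.
Coproduct of sets with sizes: 9 + 10
= 19

19


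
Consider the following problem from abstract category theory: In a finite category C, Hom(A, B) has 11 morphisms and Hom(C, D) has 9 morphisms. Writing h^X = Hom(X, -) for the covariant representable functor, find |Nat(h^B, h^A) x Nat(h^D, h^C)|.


By the Yoneda lemma, Nat(h^B, h^A) is isomorphic to Hom(A, B),
so |Nat(h^B, h^A)| = |Hom(A, B)| and |Nat(h^D, h^C)| = |Hom(C, D)|.
|Hom(A, B)| = 11, |Hom(C, D)| = 9.
|Nat(h^B, h^A) x Nat(h^D, h^C)| = 11 * 9 = 99

99


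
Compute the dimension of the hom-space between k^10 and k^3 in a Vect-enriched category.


In Vect-enriched categories, Hom(k^n, k^m) is the space of m x n matrices.
dim(Hom(k^10, k^3)) = 3 * 10 = 30

30


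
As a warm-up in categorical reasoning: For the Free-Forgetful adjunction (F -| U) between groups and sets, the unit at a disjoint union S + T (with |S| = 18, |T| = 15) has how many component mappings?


The unit eta_X: X -> U(F(X)) of the Free-Forgetful adjunction
maps each element of X to a generator of F(X). For X = S + T (disjoint
union in Set), |S + T| = |S| + |T|.
Total mappings = 18 + 15 = 33.

33


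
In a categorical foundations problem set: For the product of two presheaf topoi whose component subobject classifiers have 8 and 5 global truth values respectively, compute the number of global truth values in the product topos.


In a product of presheaf topoi E_1 x E_2, the subobject classifier
is Omega = Omega_1 x Omega_2 (componentwise), so
|Omega(top)| = |Omega_1(top_1)| * |Omega_2(top_2)|.
= 8 * 5 = 40.

40


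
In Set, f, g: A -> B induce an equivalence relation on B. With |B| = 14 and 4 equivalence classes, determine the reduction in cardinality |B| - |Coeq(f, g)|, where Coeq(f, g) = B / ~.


The coequalizer Coeq(f, g) = B / ~ has one element per equivalence class.
|B| = 14, |Coeq(f, g)| = 4.
|B| - |Coeq(f, g)| = 14 - 4 = 10.

10


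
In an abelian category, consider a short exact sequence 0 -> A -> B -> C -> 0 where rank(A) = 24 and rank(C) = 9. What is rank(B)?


For a short exact sequence 0 -> A -> B -> C -> 0,
rank is additive: rank(B) = rank(A) + rank(C).
rank(B) = 24 + 9 = 33

33


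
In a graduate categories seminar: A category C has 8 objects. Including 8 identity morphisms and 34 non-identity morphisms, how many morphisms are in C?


Each object has an identity morphism, giving 8 identities.
Adding the 34 non-identity morphisms:
Total = 8 + 34 = 42

42


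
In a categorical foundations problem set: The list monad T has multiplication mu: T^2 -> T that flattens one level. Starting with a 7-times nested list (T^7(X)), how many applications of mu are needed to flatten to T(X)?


Each application of mu: T^2 -> T removes one layer of nesting.
Starting at depth 7 (i.e., T^7(X)), we need to reach T(X).
Number of mu applications = 7 - 1 = 6

6


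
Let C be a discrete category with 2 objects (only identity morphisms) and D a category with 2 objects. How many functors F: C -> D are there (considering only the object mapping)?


A functor from a discrete category C to D is determined by
where each object maps. Each of the 2 objects of C can map
to any of the 2 objects of D independently.
Number of functors = 2^2 = 4

4


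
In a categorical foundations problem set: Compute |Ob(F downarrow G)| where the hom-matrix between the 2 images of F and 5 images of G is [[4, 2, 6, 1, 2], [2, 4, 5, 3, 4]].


Objects of (F downarrow G) are triples (a, b, h: F(a)->G(b)).
The count equals the sum of all entries in the hom-matrix.
sum(row 0) = 15
sum(row 1) = 18
Grand total = 33

33


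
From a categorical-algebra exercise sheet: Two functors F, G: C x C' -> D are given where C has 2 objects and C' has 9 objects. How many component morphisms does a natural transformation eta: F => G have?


A natural transformation eta: F => G assigns one component morphism per
object of the domain category.
The domain is the product category C x C', so
|Ob(C x C')| = |Ob(C)| * |Ob(C')| = 2 * 9 = 18.
Therefore eta has 18 component morphisms.

18


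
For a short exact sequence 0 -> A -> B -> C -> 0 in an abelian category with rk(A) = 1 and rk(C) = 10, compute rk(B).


For a short exact sequence 0 -> A -> B -> C -> 0,
rank is additive: rank(B) = rank(A) + rank(C).
rank(B) = 1 + 10 = 11

11


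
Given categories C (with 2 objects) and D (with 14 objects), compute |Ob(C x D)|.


The product category C x D has objects that are pairs (c, d).
Number of pairs = |Ob(C)| * |Ob(D)| = 2 * 14 = 28

28


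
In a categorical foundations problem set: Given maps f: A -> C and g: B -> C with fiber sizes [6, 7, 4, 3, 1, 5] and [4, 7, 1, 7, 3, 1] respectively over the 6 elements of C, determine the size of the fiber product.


The pullback A x_C B consists of pairs (a, b) with f(a) = g(b).
For each element c in C, the fiber product has |f^-1(c)| * |g^-1(c)| elements.
Summing over C: 6 * 4 + 7 * 7 + 4 * 1 + 3 * 7 + 1 * 3 + 5 * 1
= 24 + 49 + 4 + 21 + 3 + 5 = 106

106


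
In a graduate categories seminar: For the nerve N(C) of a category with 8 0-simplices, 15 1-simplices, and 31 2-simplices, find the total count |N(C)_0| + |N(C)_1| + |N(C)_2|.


The 2-skeleton of the nerve N(C) consists of simplices in dimensions 0, 1, 2:
  |N(C)_0| = 8 (objects)
  |N(C)_1| = 15 (morphisms)
  |N(C)_2| = 31 (composable pairs)
Total = 8 + 15 + 31 = 54

54


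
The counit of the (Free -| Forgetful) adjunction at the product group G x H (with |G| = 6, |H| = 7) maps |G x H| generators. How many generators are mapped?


The counit epsilon_K: F(U(K)) -> K of the Free-Forgetful adjunction
maps |K| generators of F(U(K)) into K. For K = G x H (the product group),
|G x H| = |G| * |H|.
Total generators mapped = 6 * 7 = 42.

42
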